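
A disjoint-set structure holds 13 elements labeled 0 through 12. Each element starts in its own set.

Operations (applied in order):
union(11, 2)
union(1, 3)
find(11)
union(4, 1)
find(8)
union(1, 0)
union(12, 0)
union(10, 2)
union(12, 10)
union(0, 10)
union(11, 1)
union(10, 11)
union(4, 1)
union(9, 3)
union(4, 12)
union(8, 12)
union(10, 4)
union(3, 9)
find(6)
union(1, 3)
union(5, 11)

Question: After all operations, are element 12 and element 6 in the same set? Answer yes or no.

Step 1: union(11, 2) -> merged; set of 11 now {2, 11}
Step 2: union(1, 3) -> merged; set of 1 now {1, 3}
Step 3: find(11) -> no change; set of 11 is {2, 11}
Step 4: union(4, 1) -> merged; set of 4 now {1, 3, 4}
Step 5: find(8) -> no change; set of 8 is {8}
Step 6: union(1, 0) -> merged; set of 1 now {0, 1, 3, 4}
Step 7: union(12, 0) -> merged; set of 12 now {0, 1, 3, 4, 12}
Step 8: union(10, 2) -> merged; set of 10 now {2, 10, 11}
Step 9: union(12, 10) -> merged; set of 12 now {0, 1, 2, 3, 4, 10, 11, 12}
Step 10: union(0, 10) -> already same set; set of 0 now {0, 1, 2, 3, 4, 10, 11, 12}
Step 11: union(11, 1) -> already same set; set of 11 now {0, 1, 2, 3, 4, 10, 11, 12}
Step 12: union(10, 11) -> already same set; set of 10 now {0, 1, 2, 3, 4, 10, 11, 12}
Step 13: union(4, 1) -> already same set; set of 4 now {0, 1, 2, 3, 4, 10, 11, 12}
Step 14: union(9, 3) -> merged; set of 9 now {0, 1, 2, 3, 4, 9, 10, 11, 12}
Step 15: union(4, 12) -> already same set; set of 4 now {0, 1, 2, 3, 4, 9, 10, 11, 12}
Step 16: union(8, 12) -> merged; set of 8 now {0, 1, 2, 3, 4, 8, 9, 10, 11, 12}
Step 17: union(10, 4) -> already same set; set of 10 now {0, 1, 2, 3, 4, 8, 9, 10, 11, 12}
Step 18: union(3, 9) -> already same set; set of 3 now {0, 1, 2, 3, 4, 8, 9, 10, 11, 12}
Step 19: find(6) -> no change; set of 6 is {6}
Step 20: union(1, 3) -> already same set; set of 1 now {0, 1, 2, 3, 4, 8, 9, 10, 11, 12}
Step 21: union(5, 11) -> merged; set of 5 now {0, 1, 2, 3, 4, 5, 8, 9, 10, 11, 12}
Set of 12: {0, 1, 2, 3, 4, 5, 8, 9, 10, 11, 12}; 6 is not a member.

Answer: no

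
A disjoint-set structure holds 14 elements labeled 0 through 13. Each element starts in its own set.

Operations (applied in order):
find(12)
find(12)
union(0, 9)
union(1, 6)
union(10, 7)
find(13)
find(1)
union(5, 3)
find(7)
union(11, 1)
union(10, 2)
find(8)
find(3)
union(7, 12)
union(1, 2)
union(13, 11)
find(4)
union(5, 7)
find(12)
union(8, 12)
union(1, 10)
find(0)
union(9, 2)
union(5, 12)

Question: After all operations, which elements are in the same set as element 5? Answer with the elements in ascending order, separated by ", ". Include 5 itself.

Step 1: find(12) -> no change; set of 12 is {12}
Step 2: find(12) -> no change; set of 12 is {12}
Step 3: union(0, 9) -> merged; set of 0 now {0, 9}
Step 4: union(1, 6) -> merged; set of 1 now {1, 6}
Step 5: union(10, 7) -> merged; set of 10 now {7, 10}
Step 6: find(13) -> no change; set of 13 is {13}
Step 7: find(1) -> no change; set of 1 is {1, 6}
Step 8: union(5, 3) -> merged; set of 5 now {3, 5}
Step 9: find(7) -> no change; set of 7 is {7, 10}
Step 10: union(11, 1) -> merged; set of 11 now {1, 6, 11}
Step 11: union(10, 2) -> merged; set of 10 now {2, 7, 10}
Step 12: find(8) -> no change; set of 8 is {8}
Step 13: find(3) -> no change; set of 3 is {3, 5}
Step 14: union(7, 12) -> merged; set of 7 now {2, 7, 10, 12}
Step 15: union(1, 2) -> merged; set of 1 now {1, 2, 6, 7, 10, 11, 12}
Step 16: union(13, 11) -> merged; set of 13 now {1, 2, 6, 7, 10, 11, 12, 13}
Step 17: find(4) -> no change; set of 4 is {4}
Step 18: union(5, 7) -> merged; set of 5 now {1, 2, 3, 5, 6, 7, 10, 11, 12, 13}
Step 19: find(12) -> no change; set of 12 is {1, 2, 3, 5, 6, 7, 10, 11, 12, 13}
Step 20: union(8, 12) -> merged; set of 8 now {1, 2, 3, 5, 6, 7, 8, 10, 11, 12, 13}
Step 21: union(1, 10) -> already same set; set of 1 now {1, 2, 3, 5, 6, 7, 8, 10, 11, 12, 13}
Step 22: find(0) -> no change; set of 0 is {0, 9}
Step 23: union(9, 2) -> merged; set of 9 now {0, 1, 2, 3, 5, 6, 7, 8, 9, 10, 11, 12, 13}
Step 24: union(5, 12) -> already same set; set of 5 now {0, 1, 2, 3, 5, 6, 7, 8, 9, 10, 11, 12, 13}
Component of 5: {0, 1, 2, 3, 5, 6, 7, 8, 9, 10, 11, 12, 13}

Answer: 0, 1, 2, 3, 5, 6, 7, 8, 9, 10, 11, 12, 13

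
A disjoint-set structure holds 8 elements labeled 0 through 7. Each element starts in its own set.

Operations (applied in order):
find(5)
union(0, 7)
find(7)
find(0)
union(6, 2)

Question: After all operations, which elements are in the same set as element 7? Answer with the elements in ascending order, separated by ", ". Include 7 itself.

Answer: 0, 7

Derivation:
Step 1: find(5) -> no change; set of 5 is {5}
Step 2: union(0, 7) -> merged; set of 0 now {0, 7}
Step 3: find(7) -> no change; set of 7 is {0, 7}
Step 4: find(0) -> no change; set of 0 is {0, 7}
Step 5: union(6, 2) -> merged; set of 6 now {2, 6}
Component of 7: {0, 7}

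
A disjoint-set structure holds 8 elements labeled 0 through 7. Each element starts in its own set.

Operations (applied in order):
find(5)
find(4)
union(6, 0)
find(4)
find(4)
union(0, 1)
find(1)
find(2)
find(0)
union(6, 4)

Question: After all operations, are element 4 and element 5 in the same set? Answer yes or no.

Answer: no

Derivation:
Step 1: find(5) -> no change; set of 5 is {5}
Step 2: find(4) -> no change; set of 4 is {4}
Step 3: union(6, 0) -> merged; set of 6 now {0, 6}
Step 4: find(4) -> no change; set of 4 is {4}
Step 5: find(4) -> no change; set of 4 is {4}
Step 6: union(0, 1) -> merged; set of 0 now {0, 1, 6}
Step 7: find(1) -> no change; set of 1 is {0, 1, 6}
Step 8: find(2) -> no change; set of 2 is {2}
Step 9: find(0) -> no change; set of 0 is {0, 1, 6}
Step 10: union(6, 4) -> merged; set of 6 now {0, 1, 4, 6}
Set of 4: {0, 1, 4, 6}; 5 is not a member.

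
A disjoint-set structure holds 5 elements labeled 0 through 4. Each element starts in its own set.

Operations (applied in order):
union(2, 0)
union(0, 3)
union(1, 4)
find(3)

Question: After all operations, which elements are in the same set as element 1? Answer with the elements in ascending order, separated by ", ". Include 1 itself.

Step 1: union(2, 0) -> merged; set of 2 now {0, 2}
Step 2: union(0, 3) -> merged; set of 0 now {0, 2, 3}
Step 3: union(1, 4) -> merged; set of 1 now {1, 4}
Step 4: find(3) -> no change; set of 3 is {0, 2, 3}
Component of 1: {1, 4}

Answer: 1, 4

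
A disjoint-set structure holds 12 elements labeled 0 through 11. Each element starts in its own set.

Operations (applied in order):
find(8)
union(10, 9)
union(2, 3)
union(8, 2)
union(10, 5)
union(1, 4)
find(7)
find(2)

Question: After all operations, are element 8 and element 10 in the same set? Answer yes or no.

Answer: no

Derivation:
Step 1: find(8) -> no change; set of 8 is {8}
Step 2: union(10, 9) -> merged; set of 10 now {9, 10}
Step 3: union(2, 3) -> merged; set of 2 now {2, 3}
Step 4: union(8, 2) -> merged; set of 8 now {2, 3, 8}
Step 5: union(10, 5) -> merged; set of 10 now {5, 9, 10}
Step 6: union(1, 4) -> merged; set of 1 now {1, 4}
Step 7: find(7) -> no change; set of 7 is {7}
Step 8: find(2) -> no change; set of 2 is {2, 3, 8}
Set of 8: {2, 3, 8}; 10 is not a member.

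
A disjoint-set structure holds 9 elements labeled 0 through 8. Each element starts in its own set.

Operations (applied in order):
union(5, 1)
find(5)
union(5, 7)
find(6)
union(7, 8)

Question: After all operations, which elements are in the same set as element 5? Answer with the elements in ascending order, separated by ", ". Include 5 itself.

Step 1: union(5, 1) -> merged; set of 5 now {1, 5}
Step 2: find(5) -> no change; set of 5 is {1, 5}
Step 3: union(5, 7) -> merged; set of 5 now {1, 5, 7}
Step 4: find(6) -> no change; set of 6 is {6}
Step 5: union(7, 8) -> merged; set of 7 now {1, 5, 7, 8}
Component of 5: {1, 5, 7, 8}

Answer: 1, 5, 7, 8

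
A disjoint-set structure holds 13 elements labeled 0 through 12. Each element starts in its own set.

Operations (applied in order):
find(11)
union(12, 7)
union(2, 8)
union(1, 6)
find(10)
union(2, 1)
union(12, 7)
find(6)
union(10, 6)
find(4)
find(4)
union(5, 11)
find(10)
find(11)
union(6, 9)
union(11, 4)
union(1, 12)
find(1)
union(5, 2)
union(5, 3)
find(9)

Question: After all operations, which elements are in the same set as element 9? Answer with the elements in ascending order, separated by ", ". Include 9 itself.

Step 1: find(11) -> no change; set of 11 is {11}
Step 2: union(12, 7) -> merged; set of 12 now {7, 12}
Step 3: union(2, 8) -> merged; set of 2 now {2, 8}
Step 4: union(1, 6) -> merged; set of 1 now {1, 6}
Step 5: find(10) -> no change; set of 10 is {10}
Step 6: union(2, 1) -> merged; set of 2 now {1, 2, 6, 8}
Step 7: union(12, 7) -> already same set; set of 12 now {7, 12}
Step 8: find(6) -> no change; set of 6 is {1, 2, 6, 8}
Step 9: union(10, 6) -> merged; set of 10 now {1, 2, 6, 8, 10}
Step 10: find(4) -> no change; set of 4 is {4}
Step 11: find(4) -> no change; set of 4 is {4}
Step 12: union(5, 11) -> merged; set of 5 now {5, 11}
Step 13: find(10) -> no change; set of 10 is {1, 2, 6, 8, 10}
Step 14: find(11) -> no change; set of 11 is {5, 11}
Step 15: union(6, 9) -> merged; set of 6 now {1, 2, 6, 8, 9, 10}
Step 16: union(11, 4) -> merged; set of 11 now {4, 5, 11}
Step 17: union(1, 12) -> merged; set of 1 now {1, 2, 6, 7, 8, 9, 10, 12}
Step 18: find(1) -> no change; set of 1 is {1, 2, 6, 7, 8, 9, 10, 12}
Step 19: union(5, 2) -> merged; set of 5 now {1, 2, 4, 5, 6, 7, 8, 9, 10, 11, 12}
Step 20: union(5, 3) -> merged; set of 5 now {1, 2, 3, 4, 5, 6, 7, 8, 9, 10, 11, 12}
Step 21: find(9) -> no change; set of 9 is {1, 2, 3, 4, 5, 6, 7, 8, 9, 10, 11, 12}
Component of 9: {1, 2, 3, 4, 5, 6, 7, 8, 9, 10, 11, 12}

Answer: 1, 2, 3, 4, 5, 6, 7, 8, 9, 10, 11, 12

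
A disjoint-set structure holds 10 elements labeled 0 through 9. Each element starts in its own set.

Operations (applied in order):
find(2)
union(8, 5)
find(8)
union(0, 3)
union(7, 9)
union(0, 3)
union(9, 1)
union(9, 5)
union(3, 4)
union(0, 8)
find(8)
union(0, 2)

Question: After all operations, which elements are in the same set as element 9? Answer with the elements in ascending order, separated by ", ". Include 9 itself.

Answer: 0, 1, 2, 3, 4, 5, 7, 8, 9

Derivation:
Step 1: find(2) -> no change; set of 2 is {2}
Step 2: union(8, 5) -> merged; set of 8 now {5, 8}
Step 3: find(8) -> no change; set of 8 is {5, 8}
Step 4: union(0, 3) -> merged; set of 0 now {0, 3}
Step 5: union(7, 9) -> merged; set of 7 now {7, 9}
Step 6: union(0, 3) -> already same set; set of 0 now {0, 3}
Step 7: union(9, 1) -> merged; set of 9 now {1, 7, 9}
Step 8: union(9, 5) -> merged; set of 9 now {1, 5, 7, 8, 9}
Step 9: union(3, 4) -> merged; set of 3 now {0, 3, 4}
Step 10: union(0, 8) -> merged; set of 0 now {0, 1, 3, 4, 5, 7, 8, 9}
Step 11: find(8) -> no change; set of 8 is {0, 1, 3, 4, 5, 7, 8, 9}
Step 12: union(0, 2) -> merged; set of 0 now {0, 1, 2, 3, 4, 5, 7, 8, 9}
Component of 9: {0, 1, 2, 3, 4, 5, 7, 8, 9}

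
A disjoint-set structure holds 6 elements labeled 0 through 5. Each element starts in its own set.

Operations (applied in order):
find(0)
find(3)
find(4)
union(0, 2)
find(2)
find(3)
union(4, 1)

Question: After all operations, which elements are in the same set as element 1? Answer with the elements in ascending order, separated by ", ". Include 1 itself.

Answer: 1, 4

Derivation:
Step 1: find(0) -> no change; set of 0 is {0}
Step 2: find(3) -> no change; set of 3 is {3}
Step 3: find(4) -> no change; set of 4 is {4}
Step 4: union(0, 2) -> merged; set of 0 now {0, 2}
Step 5: find(2) -> no change; set of 2 is {0, 2}
Step 6: find(3) -> no change; set of 3 is {3}
Step 7: union(4, 1) -> merged; set of 4 now {1, 4}
Component of 1: {1, 4}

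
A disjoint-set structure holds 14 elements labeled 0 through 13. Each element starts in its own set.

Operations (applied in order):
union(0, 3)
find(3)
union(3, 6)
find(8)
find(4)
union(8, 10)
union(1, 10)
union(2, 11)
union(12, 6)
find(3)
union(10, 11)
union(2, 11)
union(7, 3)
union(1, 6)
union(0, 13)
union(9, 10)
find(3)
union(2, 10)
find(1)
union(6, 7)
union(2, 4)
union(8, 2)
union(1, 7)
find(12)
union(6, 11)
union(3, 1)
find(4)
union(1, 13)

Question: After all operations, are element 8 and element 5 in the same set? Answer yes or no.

Step 1: union(0, 3) -> merged; set of 0 now {0, 3}
Step 2: find(3) -> no change; set of 3 is {0, 3}
Step 3: union(3, 6) -> merged; set of 3 now {0, 3, 6}
Step 4: find(8) -> no change; set of 8 is {8}
Step 5: find(4) -> no change; set of 4 is {4}
Step 6: union(8, 10) -> merged; set of 8 now {8, 10}
Step 7: union(1, 10) -> merged; set of 1 now {1, 8, 10}
Step 8: union(2, 11) -> merged; set of 2 now {2, 11}
Step 9: union(12, 6) -> merged; set of 12 now {0, 3, 6, 12}
Step 10: find(3) -> no change; set of 3 is {0, 3, 6, 12}
Step 11: union(10, 11) -> merged; set of 10 now {1, 2, 8, 10, 11}
Step 12: union(2, 11) -> already same set; set of 2 now {1, 2, 8, 10, 11}
Step 13: union(7, 3) -> merged; set of 7 now {0, 3, 6, 7, 12}
Step 14: union(1, 6) -> merged; set of 1 now {0, 1, 2, 3, 6, 7, 8, 10, 11, 12}
Step 15: union(0, 13) -> merged; set of 0 now {0, 1, 2, 3, 6, 7, 8, 10, 11, 12, 13}
Step 16: union(9, 10) -> merged; set of 9 now {0, 1, 2, 3, 6, 7, 8, 9, 10, 11, 12, 13}
Step 17: find(3) -> no change; set of 3 is {0, 1, 2, 3, 6, 7, 8, 9, 10, 11, 12, 13}
Step 18: union(2, 10) -> already same set; set of 2 now {0, 1, 2, 3, 6, 7, 8, 9, 10, 11, 12, 13}
Step 19: find(1) -> no change; set of 1 is {0, 1, 2, 3, 6, 7, 8, 9, 10, 11, 12, 13}
Step 20: union(6, 7) -> already same set; set of 6 now {0, 1, 2, 3, 6, 7, 8, 9, 10, 11, 12, 13}
Step 21: union(2, 4) -> merged; set of 2 now {0, 1, 2, 3, 4, 6, 7, 8, 9, 10, 11, 12, 13}
Step 22: union(8, 2) -> already same set; set of 8 now {0, 1, 2, 3, 4, 6, 7, 8, 9, 10, 11, 12, 13}
Step 23: union(1, 7) -> already same set; set of 1 now {0, 1, 2, 3, 4, 6, 7, 8, 9, 10, 11, 12, 13}
Step 24: find(12) -> no change; set of 12 is {0, 1, 2, 3, 4, 6, 7, 8, 9, 10, 11, 12, 13}
Step 25: union(6, 11) -> already same set; set of 6 now {0, 1, 2, 3, 4, 6, 7, 8, 9, 10, 11, 12, 13}
Step 26: union(3, 1) -> already same set; set of 3 now {0, 1, 2, 3, 4, 6, 7, 8, 9, 10, 11, 12, 13}
Step 27: find(4) -> no change; set of 4 is {0, 1, 2, 3, 4, 6, 7, 8, 9, 10, 11, 12, 13}
Step 28: union(1, 13) -> already same set; set of 1 now {0, 1, 2, 3, 4, 6, 7, 8, 9, 10, 11, 12, 13}
Set of 8: {0, 1, 2, 3, 4, 6, 7, 8, 9, 10, 11, 12, 13}; 5 is not a member.

Answer: no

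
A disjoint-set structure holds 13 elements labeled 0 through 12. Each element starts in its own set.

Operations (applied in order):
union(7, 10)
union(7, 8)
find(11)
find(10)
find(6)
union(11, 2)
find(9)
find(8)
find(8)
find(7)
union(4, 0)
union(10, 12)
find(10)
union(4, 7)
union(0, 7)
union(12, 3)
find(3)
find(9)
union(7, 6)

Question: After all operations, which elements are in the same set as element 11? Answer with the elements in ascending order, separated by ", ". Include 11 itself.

Step 1: union(7, 10) -> merged; set of 7 now {7, 10}
Step 2: union(7, 8) -> merged; set of 7 now {7, 8, 10}
Step 3: find(11) -> no change; set of 11 is {11}
Step 4: find(10) -> no change; set of 10 is {7, 8, 10}
Step 5: find(6) -> no change; set of 6 is {6}
Step 6: union(11, 2) -> merged; set of 11 now {2, 11}
Step 7: find(9) -> no change; set of 9 is {9}
Step 8: find(8) -> no change; set of 8 is {7, 8, 10}
Step 9: find(8) -> no change; set of 8 is {7, 8, 10}
Step 10: find(7) -> no change; set of 7 is {7, 8, 10}
Step 11: union(4, 0) -> merged; set of 4 now {0, 4}
Step 12: union(10, 12) -> merged; set of 10 now {7, 8, 10, 12}
Step 13: find(10) -> no change; set of 10 is {7, 8, 10, 12}
Step 14: union(4, 7) -> merged; set of 4 now {0, 4, 7, 8, 10, 12}
Step 15: union(0, 7) -> already same set; set of 0 now {0, 4, 7, 8, 10, 12}
Step 16: union(12, 3) -> merged; set of 12 now {0, 3, 4, 7, 8, 10, 12}
Step 17: find(3) -> no change; set of 3 is {0, 3, 4, 7, 8, 10, 12}
Step 18: find(9) -> no change; set of 9 is {9}
Step 19: union(7, 6) -> merged; set of 7 now {0, 3, 4, 6, 7, 8, 10, 12}
Component of 11: {2, 11}

Answer: 2, 11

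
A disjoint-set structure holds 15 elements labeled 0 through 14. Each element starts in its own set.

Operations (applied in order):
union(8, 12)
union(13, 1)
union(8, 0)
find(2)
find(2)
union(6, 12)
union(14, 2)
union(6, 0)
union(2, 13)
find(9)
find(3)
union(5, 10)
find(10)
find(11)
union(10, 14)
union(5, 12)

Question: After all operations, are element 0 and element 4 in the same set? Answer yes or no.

Step 1: union(8, 12) -> merged; set of 8 now {8, 12}
Step 2: union(13, 1) -> merged; set of 13 now {1, 13}
Step 3: union(8, 0) -> merged; set of 8 now {0, 8, 12}
Step 4: find(2) -> no change; set of 2 is {2}
Step 5: find(2) -> no change; set of 2 is {2}
Step 6: union(6, 12) -> merged; set of 6 now {0, 6, 8, 12}
Step 7: union(14, 2) -> merged; set of 14 now {2, 14}
Step 8: union(6, 0) -> already same set; set of 6 now {0, 6, 8, 12}
Step 9: union(2, 13) -> merged; set of 2 now {1, 2, 13, 14}
Step 10: find(9) -> no change; set of 9 is {9}
Step 11: find(3) -> no change; set of 3 is {3}
Step 12: union(5, 10) -> merged; set of 5 now {5, 10}
Step 13: find(10) -> no change; set of 10 is {5, 10}
Step 14: find(11) -> no change; set of 11 is {11}
Step 15: union(10, 14) -> merged; set of 10 now {1, 2, 5, 10, 13, 14}
Step 16: union(5, 12) -> merged; set of 5 now {0, 1, 2, 5, 6, 8, 10, 12, 13, 14}
Set of 0: {0, 1, 2, 5, 6, 8, 10, 12, 13, 14}; 4 is not a member.

Answer: no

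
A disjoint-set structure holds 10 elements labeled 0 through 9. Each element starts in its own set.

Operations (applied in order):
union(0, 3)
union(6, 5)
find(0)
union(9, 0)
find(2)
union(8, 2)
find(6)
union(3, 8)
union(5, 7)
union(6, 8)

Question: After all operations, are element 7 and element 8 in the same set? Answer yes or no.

Step 1: union(0, 3) -> merged; set of 0 now {0, 3}
Step 2: union(6, 5) -> merged; set of 6 now {5, 6}
Step 3: find(0) -> no change; set of 0 is {0, 3}
Step 4: union(9, 0) -> merged; set of 9 now {0, 3, 9}
Step 5: find(2) -> no change; set of 2 is {2}
Step 6: union(8, 2) -> merged; set of 8 now {2, 8}
Step 7: find(6) -> no change; set of 6 is {5, 6}
Step 8: union(3, 8) -> merged; set of 3 now {0, 2, 3, 8, 9}
Step 9: union(5, 7) -> merged; set of 5 now {5, 6, 7}
Step 10: union(6, 8) -> merged; set of 6 now {0, 2, 3, 5, 6, 7, 8, 9}
Set of 7: {0, 2, 3, 5, 6, 7, 8, 9}; 8 is a member.

Answer: yes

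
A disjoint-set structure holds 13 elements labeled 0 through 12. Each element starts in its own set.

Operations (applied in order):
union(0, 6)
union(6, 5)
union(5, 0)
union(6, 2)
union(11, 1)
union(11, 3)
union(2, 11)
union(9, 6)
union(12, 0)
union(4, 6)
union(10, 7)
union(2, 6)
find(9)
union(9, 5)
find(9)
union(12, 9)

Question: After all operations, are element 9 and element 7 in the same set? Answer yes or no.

Step 1: union(0, 6) -> merged; set of 0 now {0, 6}
Step 2: union(6, 5) -> merged; set of 6 now {0, 5, 6}
Step 3: union(5, 0) -> already same set; set of 5 now {0, 5, 6}
Step 4: union(6, 2) -> merged; set of 6 now {0, 2, 5, 6}
Step 5: union(11, 1) -> merged; set of 11 now {1, 11}
Step 6: union(11, 3) -> merged; set of 11 now {1, 3, 11}
Step 7: union(2, 11) -> merged; set of 2 now {0, 1, 2, 3, 5, 6, 11}
Step 8: union(9, 6) -> merged; set of 9 now {0, 1, 2, 3, 5, 6, 9, 11}
Step 9: union(12, 0) -> merged; set of 12 now {0, 1, 2, 3, 5, 6, 9, 11, 12}
Step 10: union(4, 6) -> merged; set of 4 now {0, 1, 2, 3, 4, 5, 6, 9, 11, 12}
Step 11: union(10, 7) -> merged; set of 10 now {7, 10}
Step 12: union(2, 6) -> already same set; set of 2 now {0, 1, 2, 3, 4, 5, 6, 9, 11, 12}
Step 13: find(9) -> no change; set of 9 is {0, 1, 2, 3, 4, 5, 6, 9, 11, 12}
Step 14: union(9, 5) -> already same set; set of 9 now {0, 1, 2, 3, 4, 5, 6, 9, 11, 12}
Step 15: find(9) -> no change; set of 9 is {0, 1, 2, 3, 4, 5, 6, 9, 11, 12}
Step 16: union(12, 9) -> already same set; set of 12 now {0, 1, 2, 3, 4, 5, 6, 9, 11, 12}
Set of 9: {0, 1, 2, 3, 4, 5, 6, 9, 11, 12}; 7 is not a member.

Answer: no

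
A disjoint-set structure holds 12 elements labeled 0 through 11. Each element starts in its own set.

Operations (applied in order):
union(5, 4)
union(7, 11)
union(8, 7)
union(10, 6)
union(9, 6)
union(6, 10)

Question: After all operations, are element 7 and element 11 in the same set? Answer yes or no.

Answer: yes

Derivation:
Step 1: union(5, 4) -> merged; set of 5 now {4, 5}
Step 2: union(7, 11) -> merged; set of 7 now {7, 11}
Step 3: union(8, 7) -> merged; set of 8 now {7, 8, 11}
Step 4: union(10, 6) -> merged; set of 10 now {6, 10}
Step 5: union(9, 6) -> merged; set of 9 now {6, 9, 10}
Step 6: union(6, 10) -> already same set; set of 6 now {6, 9, 10}
Set of 7: {7, 8, 11}; 11 is a member.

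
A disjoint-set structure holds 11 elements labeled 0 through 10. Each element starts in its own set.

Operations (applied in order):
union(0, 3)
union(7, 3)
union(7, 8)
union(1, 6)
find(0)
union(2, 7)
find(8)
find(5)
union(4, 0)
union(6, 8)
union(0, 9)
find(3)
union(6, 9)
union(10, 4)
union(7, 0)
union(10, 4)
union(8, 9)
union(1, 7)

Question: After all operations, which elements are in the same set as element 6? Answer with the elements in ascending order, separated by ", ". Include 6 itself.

Answer: 0, 1, 2, 3, 4, 6, 7, 8, 9, 10

Derivation:
Step 1: union(0, 3) -> merged; set of 0 now {0, 3}
Step 2: union(7, 3) -> merged; set of 7 now {0, 3, 7}
Step 3: union(7, 8) -> merged; set of 7 now {0, 3, 7, 8}
Step 4: union(1, 6) -> merged; set of 1 now {1, 6}
Step 5: find(0) -> no change; set of 0 is {0, 3, 7, 8}
Step 6: union(2, 7) -> merged; set of 2 now {0, 2, 3, 7, 8}
Step 7: find(8) -> no change; set of 8 is {0, 2, 3, 7, 8}
Step 8: find(5) -> no change; set of 5 is {5}
Step 9: union(4, 0) -> merged; set of 4 now {0, 2, 3, 4, 7, 8}
Step 10: union(6, 8) -> merged; set of 6 now {0, 1, 2, 3, 4, 6, 7, 8}
Step 11: union(0, 9) -> merged; set of 0 now {0, 1, 2, 3, 4, 6, 7, 8, 9}
Step 12: find(3) -> no change; set of 3 is {0, 1, 2, 3, 4, 6, 7, 8, 9}
Step 13: union(6, 9) -> already same set; set of 6 now {0, 1, 2, 3, 4, 6, 7, 8, 9}
Step 14: union(10, 4) -> merged; set of 10 now {0, 1, 2, 3, 4, 6, 7, 8, 9, 10}
Step 15: union(7, 0) -> already same set; set of 7 now {0, 1, 2, 3, 4, 6, 7, 8, 9, 10}
Step 16: union(10, 4) -> already same set; set of 10 now {0, 1, 2, 3, 4, 6, 7, 8, 9, 10}
Step 17: union(8, 9) -> already same set; set of 8 now {0, 1, 2, 3, 4, 6, 7, 8, 9, 10}
Step 18: union(1, 7) -> already same set; set of 1 now {0, 1, 2, 3, 4, 6, 7, 8, 9, 10}
Component of 6: {0, 1, 2, 3, 4, 6, 7, 8, 9, 10}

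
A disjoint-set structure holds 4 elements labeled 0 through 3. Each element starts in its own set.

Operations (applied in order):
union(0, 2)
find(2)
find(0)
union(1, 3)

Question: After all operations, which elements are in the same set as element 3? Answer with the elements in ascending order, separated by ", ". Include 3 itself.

Step 1: union(0, 2) -> merged; set of 0 now {0, 2}
Step 2: find(2) -> no change; set of 2 is {0, 2}
Step 3: find(0) -> no change; set of 0 is {0, 2}
Step 4: union(1, 3) -> merged; set of 1 now {1, 3}
Component of 3: {1, 3}

Answer: 1, 3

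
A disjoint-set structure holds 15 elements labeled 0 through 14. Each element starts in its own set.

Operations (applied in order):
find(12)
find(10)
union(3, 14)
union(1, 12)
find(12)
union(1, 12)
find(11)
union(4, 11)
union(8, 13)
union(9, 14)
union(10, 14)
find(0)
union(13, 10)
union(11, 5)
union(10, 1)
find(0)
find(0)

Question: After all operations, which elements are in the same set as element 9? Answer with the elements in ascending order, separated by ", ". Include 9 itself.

Answer: 1, 3, 8, 9, 10, 12, 13, 14

Derivation:
Step 1: find(12) -> no change; set of 12 is {12}
Step 2: find(10) -> no change; set of 10 is {10}
Step 3: union(3, 14) -> merged; set of 3 now {3, 14}
Step 4: union(1, 12) -> merged; set of 1 now {1, 12}
Step 5: find(12) -> no change; set of 12 is {1, 12}
Step 6: union(1, 12) -> already same set; set of 1 now {1, 12}
Step 7: find(11) -> no change; set of 11 is {11}
Step 8: union(4, 11) -> merged; set of 4 now {4, 11}
Step 9: union(8, 13) -> merged; set of 8 now {8, 13}
Step 10: union(9, 14) -> merged; set of 9 now {3, 9, 14}
Step 11: union(10, 14) -> merged; set of 10 now {3, 9, 10, 14}
Step 12: find(0) -> no change; set of 0 is {0}
Step 13: union(13, 10) -> merged; set of 13 now {3, 8, 9, 10, 13, 14}
Step 14: union(11, 5) -> merged; set of 11 now {4, 5, 11}
Step 15: union(10, 1) -> merged; set of 10 now {1, 3, 8, 9, 10, 12, 13, 14}
Step 16: find(0) -> no change; set of 0 is {0}
Step 17: find(0) -> no change; set of 0 is {0}
Component of 9: {1, 3, 8, 9, 10, 12, 13, 14}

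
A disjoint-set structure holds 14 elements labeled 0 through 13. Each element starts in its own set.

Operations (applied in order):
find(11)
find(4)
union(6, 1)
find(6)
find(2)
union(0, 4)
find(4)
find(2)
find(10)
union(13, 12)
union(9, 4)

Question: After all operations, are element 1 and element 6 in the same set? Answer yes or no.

Step 1: find(11) -> no change; set of 11 is {11}
Step 2: find(4) -> no change; set of 4 is {4}
Step 3: union(6, 1) -> merged; set of 6 now {1, 6}
Step 4: find(6) -> no change; set of 6 is {1, 6}
Step 5: find(2) -> no change; set of 2 is {2}
Step 6: union(0, 4) -> merged; set of 0 now {0, 4}
Step 7: find(4) -> no change; set of 4 is {0, 4}
Step 8: find(2) -> no change; set of 2 is {2}
Step 9: find(10) -> no change; set of 10 is {10}
Step 10: union(13, 12) -> merged; set of 13 now {12, 13}
Step 11: union(9, 4) -> merged; set of 9 now {0, 4, 9}
Set of 1: {1, 6}; 6 is a member.

Answer: yes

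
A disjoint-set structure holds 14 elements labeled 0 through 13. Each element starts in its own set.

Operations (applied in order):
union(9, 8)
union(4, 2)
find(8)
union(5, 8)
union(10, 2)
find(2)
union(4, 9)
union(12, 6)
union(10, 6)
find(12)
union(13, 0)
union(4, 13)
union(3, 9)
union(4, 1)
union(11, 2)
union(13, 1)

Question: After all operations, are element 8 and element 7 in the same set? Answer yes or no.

Step 1: union(9, 8) -> merged; set of 9 now {8, 9}
Step 2: union(4, 2) -> merged; set of 4 now {2, 4}
Step 3: find(8) -> no change; set of 8 is {8, 9}
Step 4: union(5, 8) -> merged; set of 5 now {5, 8, 9}
Step 5: union(10, 2) -> merged; set of 10 now {2, 4, 10}
Step 6: find(2) -> no change; set of 2 is {2, 4, 10}
Step 7: union(4, 9) -> merged; set of 4 now {2, 4, 5, 8, 9, 10}
Step 8: union(12, 6) -> merged; set of 12 now {6, 12}
Step 9: union(10, 6) -> merged; set of 10 now {2, 4, 5, 6, 8, 9, 10, 12}
Step 10: find(12) -> no change; set of 12 is {2, 4, 5, 6, 8, 9, 10, 12}
Step 11: union(13, 0) -> merged; set of 13 now {0, 13}
Step 12: union(4, 13) -> merged; set of 4 now {0, 2, 4, 5, 6, 8, 9, 10, 12, 13}
Step 13: union(3, 9) -> merged; set of 3 now {0, 2, 3, 4, 5, 6, 8, 9, 10, 12, 13}
Step 14: union(4, 1) -> merged; set of 4 now {0, 1, 2, 3, 4, 5, 6, 8, 9, 10, 12, 13}
Step 15: union(11, 2) -> merged; set of 11 now {0, 1, 2, 3, 4, 5, 6, 8, 9, 10, 11, 12, 13}
Step 16: union(13, 1) -> already same set; set of 13 now {0, 1, 2, 3, 4, 5, 6, 8, 9, 10, 11, 12, 13}
Set of 8: {0, 1, 2, 3, 4, 5, 6, 8, 9, 10, 11, 12, 13}; 7 is not a member.

Answer: no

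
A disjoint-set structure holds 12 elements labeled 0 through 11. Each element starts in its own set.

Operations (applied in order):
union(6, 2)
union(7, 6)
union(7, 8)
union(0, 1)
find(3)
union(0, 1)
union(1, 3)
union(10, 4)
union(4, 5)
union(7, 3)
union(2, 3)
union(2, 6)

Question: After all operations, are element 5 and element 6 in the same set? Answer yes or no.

Step 1: union(6, 2) -> merged; set of 6 now {2, 6}
Step 2: union(7, 6) -> merged; set of 7 now {2, 6, 7}
Step 3: union(7, 8) -> merged; set of 7 now {2, 6, 7, 8}
Step 4: union(0, 1) -> merged; set of 0 now {0, 1}
Step 5: find(3) -> no change; set of 3 is {3}
Step 6: union(0, 1) -> already same set; set of 0 now {0, 1}
Step 7: union(1, 3) -> merged; set of 1 now {0, 1, 3}
Step 8: union(10, 4) -> merged; set of 10 now {4, 10}
Step 9: union(4, 5) -> merged; set of 4 now {4, 5, 10}
Step 10: union(7, 3) -> merged; set of 7 now {0, 1, 2, 3, 6, 7, 8}
Step 11: union(2, 3) -> already same set; set of 2 now {0, 1, 2, 3, 6, 7, 8}
Step 12: union(2, 6) -> already same set; set of 2 now {0, 1, 2, 3, 6, 7, 8}
Set of 5: {4, 5, 10}; 6 is not a member.

Answer: no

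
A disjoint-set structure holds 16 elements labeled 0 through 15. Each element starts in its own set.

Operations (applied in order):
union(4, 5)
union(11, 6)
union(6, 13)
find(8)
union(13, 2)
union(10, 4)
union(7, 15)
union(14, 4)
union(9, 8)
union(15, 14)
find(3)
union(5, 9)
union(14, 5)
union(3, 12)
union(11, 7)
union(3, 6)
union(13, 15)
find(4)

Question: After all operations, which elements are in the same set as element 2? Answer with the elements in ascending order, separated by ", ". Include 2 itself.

Answer: 2, 3, 4, 5, 6, 7, 8, 9, 10, 11, 12, 13, 14, 15

Derivation:
Step 1: union(4, 5) -> merged; set of 4 now {4, 5}
Step 2: union(11, 6) -> merged; set of 11 now {6, 11}
Step 3: union(6, 13) -> merged; set of 6 now {6, 11, 13}
Step 4: find(8) -> no change; set of 8 is {8}
Step 5: union(13, 2) -> merged; set of 13 now {2, 6, 11, 13}
Step 6: union(10, 4) -> merged; set of 10 now {4, 5, 10}
Step 7: union(7, 15) -> merged; set of 7 now {7, 15}
Step 8: union(14, 4) -> merged; set of 14 now {4, 5, 10, 14}
Step 9: union(9, 8) -> merged; set of 9 now {8, 9}
Step 10: union(15, 14) -> merged; set of 15 now {4, 5, 7, 10, 14, 15}
Step 11: find(3) -> no change; set of 3 is {3}
Step 12: union(5, 9) -> merged; set of 5 now {4, 5, 7, 8, 9, 10, 14, 15}
Step 13: union(14, 5) -> already same set; set of 14 now {4, 5, 7, 8, 9, 10, 14, 15}
Step 14: union(3, 12) -> merged; set of 3 now {3, 12}
Step 15: union(11, 7) -> merged; set of 11 now {2, 4, 5, 6, 7, 8, 9, 10, 11, 13, 14, 15}
Step 16: union(3, 6) -> merged; set of 3 now {2, 3, 4, 5, 6, 7, 8, 9, 10, 11, 12, 13, 14, 15}
Step 17: union(13, 15) -> already same set; set of 13 now {2, 3, 4, 5, 6, 7, 8, 9, 10, 11, 12, 13, 14, 15}
Step 18: find(4) -> no change; set of 4 is {2, 3, 4, 5, 6, 7, 8, 9, 10, 11, 12, 13, 14, 15}
Component of 2: {2, 3, 4, 5, 6, 7, 8, 9, 10, 11, 12, 13, 14, 15}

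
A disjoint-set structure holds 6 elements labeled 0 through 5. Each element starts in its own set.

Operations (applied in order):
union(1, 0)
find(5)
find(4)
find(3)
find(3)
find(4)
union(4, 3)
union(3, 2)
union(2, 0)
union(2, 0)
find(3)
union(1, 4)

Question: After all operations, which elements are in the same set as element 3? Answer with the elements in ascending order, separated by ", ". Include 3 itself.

Step 1: union(1, 0) -> merged; set of 1 now {0, 1}
Step 2: find(5) -> no change; set of 5 is {5}
Step 3: find(4) -> no change; set of 4 is {4}
Step 4: find(3) -> no change; set of 3 is {3}
Step 5: find(3) -> no change; set of 3 is {3}
Step 6: find(4) -> no change; set of 4 is {4}
Step 7: union(4, 3) -> merged; set of 4 now {3, 4}
Step 8: union(3, 2) -> merged; set of 3 now {2, 3, 4}
Step 9: union(2, 0) -> merged; set of 2 now {0, 1, 2, 3, 4}
Step 10: union(2, 0) -> already same set; set of 2 now {0, 1, 2, 3, 4}
Step 11: find(3) -> no change; set of 3 is {0, 1, 2, 3, 4}
Step 12: union(1, 4) -> already same set; set of 1 now {0, 1, 2, 3, 4}
Component of 3: {0, 1, 2, 3, 4}

Answer: 0, 1, 2, 3, 4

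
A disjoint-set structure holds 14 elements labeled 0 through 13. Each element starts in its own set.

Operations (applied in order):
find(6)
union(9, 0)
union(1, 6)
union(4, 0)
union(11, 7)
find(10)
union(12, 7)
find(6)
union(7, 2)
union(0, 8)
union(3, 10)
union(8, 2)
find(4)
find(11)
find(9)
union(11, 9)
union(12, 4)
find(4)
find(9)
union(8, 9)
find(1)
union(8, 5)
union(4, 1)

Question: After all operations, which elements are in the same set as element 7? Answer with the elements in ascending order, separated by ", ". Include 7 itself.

Step 1: find(6) -> no change; set of 6 is {6}
Step 2: union(9, 0) -> merged; set of 9 now {0, 9}
Step 3: union(1, 6) -> merged; set of 1 now {1, 6}
Step 4: union(4, 0) -> merged; set of 4 now {0, 4, 9}
Step 5: union(11, 7) -> merged; set of 11 now {7, 11}
Step 6: find(10) -> no change; set of 10 is {10}
Step 7: union(12, 7) -> merged; set of 12 now {7, 11, 12}
Step 8: find(6) -> no change; set of 6 is {1, 6}
Step 9: union(7, 2) -> merged; set of 7 now {2, 7, 11, 12}
Step 10: union(0, 8) -> merged; set of 0 now {0, 4, 8, 9}
Step 11: union(3, 10) -> merged; set of 3 now {3, 10}
Step 12: union(8, 2) -> merged; set of 8 now {0, 2, 4, 7, 8, 9, 11, 12}
Step 13: find(4) -> no change; set of 4 is {0, 2, 4, 7, 8, 9, 11, 12}
Step 14: find(11) -> no change; set of 11 is {0, 2, 4, 7, 8, 9, 11, 12}
Step 15: find(9) -> no change; set of 9 is {0, 2, 4, 7, 8, 9, 11, 12}
Step 16: union(11, 9) -> already same set; set of 11 now {0, 2, 4, 7, 8, 9, 11, 12}
Step 17: union(12, 4) -> already same set; set of 12 now {0, 2, 4, 7, 8, 9, 11, 12}
Step 18: find(4) -> no change; set of 4 is {0, 2, 4, 7, 8, 9, 11, 12}
Step 19: find(9) -> no change; set of 9 is {0, 2, 4, 7, 8, 9, 11, 12}
Step 20: union(8, 9) -> already same set; set of 8 now {0, 2, 4, 7, 8, 9, 11, 12}
Step 21: find(1) -> no change; set of 1 is {1, 6}
Step 22: union(8, 5) -> merged; set of 8 now {0, 2, 4, 5, 7, 8, 9, 11, 12}
Step 23: union(4, 1) -> merged; set of 4 now {0, 1, 2, 4, 5, 6, 7, 8, 9, 11, 12}
Component of 7: {0, 1, 2, 4, 5, 6, 7, 8, 9, 11, 12}

Answer: 0, 1, 2, 4, 5, 6, 7, 8, 9, 11, 12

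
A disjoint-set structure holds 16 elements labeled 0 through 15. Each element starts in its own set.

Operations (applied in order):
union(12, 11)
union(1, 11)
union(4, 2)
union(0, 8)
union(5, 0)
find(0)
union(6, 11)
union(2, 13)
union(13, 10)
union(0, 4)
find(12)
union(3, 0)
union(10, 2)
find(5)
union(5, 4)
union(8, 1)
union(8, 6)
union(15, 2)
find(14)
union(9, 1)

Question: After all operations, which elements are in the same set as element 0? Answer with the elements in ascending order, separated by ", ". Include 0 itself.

Step 1: union(12, 11) -> merged; set of 12 now {11, 12}
Step 2: union(1, 11) -> merged; set of 1 now {1, 11, 12}
Step 3: union(4, 2) -> merged; set of 4 now {2, 4}
Step 4: union(0, 8) -> merged; set of 0 now {0, 8}
Step 5: union(5, 0) -> merged; set of 5 now {0, 5, 8}
Step 6: find(0) -> no change; set of 0 is {0, 5, 8}
Step 7: union(6, 11) -> merged; set of 6 now {1, 6, 11, 12}
Step 8: union(2, 13) -> merged; set of 2 now {2, 4, 13}
Step 9: union(13, 10) -> merged; set of 13 now {2, 4, 10, 13}
Step 10: union(0, 4) -> merged; set of 0 now {0, 2, 4, 5, 8, 10, 13}
Step 11: find(12) -> no change; set of 12 is {1, 6, 11, 12}
Step 12: union(3, 0) -> merged; set of 3 now {0, 2, 3, 4, 5, 8, 10, 13}
Step 13: union(10, 2) -> already same set; set of 10 now {0, 2, 3, 4, 5, 8, 10, 13}
Step 14: find(5) -> no change; set of 5 is {0, 2, 3, 4, 5, 8, 10, 13}
Step 15: union(5, 4) -> already same set; set of 5 now {0, 2, 3, 4, 5, 8, 10, 13}
Step 16: union(8, 1) -> merged; set of 8 now {0, 1, 2, 3, 4, 5, 6, 8, 10, 11, 12, 13}
Step 17: union(8, 6) -> already same set; set of 8 now {0, 1, 2, 3, 4, 5, 6, 8, 10, 11, 12, 13}
Step 18: union(15, 2) -> merged; set of 15 now {0, 1, 2, 3, 4, 5, 6, 8, 10, 11, 12, 13, 15}
Step 19: find(14) -> no change; set of 14 is {14}
Step 20: union(9, 1) -> merged; set of 9 now {0, 1, 2, 3, 4, 5, 6, 8, 9, 10, 11, 12, 13, 15}
Component of 0: {0, 1, 2, 3, 4, 5, 6, 8, 9, 10, 11, 12, 13, 15}

Answer: 0, 1, 2, 3, 4, 5, 6, 8, 9, 10, 11, 12, 13, 15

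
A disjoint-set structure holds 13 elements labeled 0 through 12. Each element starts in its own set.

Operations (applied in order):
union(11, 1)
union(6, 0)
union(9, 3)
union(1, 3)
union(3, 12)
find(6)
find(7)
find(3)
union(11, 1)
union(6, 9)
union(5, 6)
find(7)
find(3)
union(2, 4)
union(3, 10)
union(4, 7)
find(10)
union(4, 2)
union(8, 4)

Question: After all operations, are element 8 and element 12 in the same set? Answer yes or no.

Step 1: union(11, 1) -> merged; set of 11 now {1, 11}
Step 2: union(6, 0) -> merged; set of 6 now {0, 6}
Step 3: union(9, 3) -> merged; set of 9 now {3, 9}
Step 4: union(1, 3) -> merged; set of 1 now {1, 3, 9, 11}
Step 5: union(3, 12) -> merged; set of 3 now {1, 3, 9, 11, 12}
Step 6: find(6) -> no change; set of 6 is {0, 6}
Step 7: find(7) -> no change; set of 7 is {7}
Step 8: find(3) -> no change; set of 3 is {1, 3, 9, 11, 12}
Step 9: union(11, 1) -> already same set; set of 11 now {1, 3, 9, 11, 12}
Step 10: union(6, 9) -> merged; set of 6 now {0, 1, 3, 6, 9, 11, 12}
Step 11: union(5, 6) -> merged; set of 5 now {0, 1, 3, 5, 6, 9, 11, 12}
Step 12: find(7) -> no change; set of 7 is {7}
Step 13: find(3) -> no change; set of 3 is {0, 1, 3, 5, 6, 9, 11, 12}
Step 14: union(2, 4) -> merged; set of 2 now {2, 4}
Step 15: union(3, 10) -> merged; set of 3 now {0, 1, 3, 5, 6, 9, 10, 11, 12}
Step 16: union(4, 7) -> merged; set of 4 now {2, 4, 7}
Step 17: find(10) -> no change; set of 10 is {0, 1, 3, 5, 6, 9, 10, 11, 12}
Step 18: union(4, 2) -> already same set; set of 4 now {2, 4, 7}
Step 19: union(8, 4) -> merged; set of 8 now {2, 4, 7, 8}
Set of 8: {2, 4, 7, 8}; 12 is not a member.

Answer: no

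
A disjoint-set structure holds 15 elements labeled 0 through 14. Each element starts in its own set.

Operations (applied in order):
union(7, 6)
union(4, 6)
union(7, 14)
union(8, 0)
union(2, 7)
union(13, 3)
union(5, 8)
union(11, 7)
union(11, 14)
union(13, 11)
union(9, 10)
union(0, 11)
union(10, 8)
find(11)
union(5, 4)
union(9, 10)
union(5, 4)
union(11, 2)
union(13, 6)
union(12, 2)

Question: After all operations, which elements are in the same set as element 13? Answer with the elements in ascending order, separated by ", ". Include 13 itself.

Answer: 0, 2, 3, 4, 5, 6, 7, 8, 9, 10, 11, 12, 13, 14

Derivation:
Step 1: union(7, 6) -> merged; set of 7 now {6, 7}
Step 2: union(4, 6) -> merged; set of 4 now {4, 6, 7}
Step 3: union(7, 14) -> merged; set of 7 now {4, 6, 7, 14}
Step 4: union(8, 0) -> merged; set of 8 now {0, 8}
Step 5: union(2, 7) -> merged; set of 2 now {2, 4, 6, 7, 14}
Step 6: union(13, 3) -> merged; set of 13 now {3, 13}
Step 7: union(5, 8) -> merged; set of 5 now {0, 5, 8}
Step 8: union(11, 7) -> merged; set of 11 now {2, 4, 6, 7, 11, 14}
Step 9: union(11, 14) -> already same set; set of 11 now {2, 4, 6, 7, 11, 14}
Step 10: union(13, 11) -> merged; set of 13 now {2, 3, 4, 6, 7, 11, 13, 14}
Step 11: union(9, 10) -> merged; set of 9 now {9, 10}
Step 12: union(0, 11) -> merged; set of 0 now {0, 2, 3, 4, 5, 6, 7, 8, 11, 13, 14}
Step 13: union(10, 8) -> merged; set of 10 now {0, 2, 3, 4, 5, 6, 7, 8, 9, 10, 11, 13, 14}
Step 14: find(11) -> no change; set of 11 is {0, 2, 3, 4, 5, 6, 7, 8, 9, 10, 11, 13, 14}
Step 15: union(5, 4) -> already same set; set of 5 now {0, 2, 3, 4, 5, 6, 7, 8, 9, 10, 11, 13, 14}
Step 16: union(9, 10) -> already same set; set of 9 now {0, 2, 3, 4, 5, 6, 7, 8, 9, 10, 11, 13, 14}
Step 17: union(5, 4) -> already same set; set of 5 now {0, 2, 3, 4, 5, 6, 7, 8, 9, 10, 11, 13, 14}
Step 18: union(11, 2) -> already same set; set of 11 now {0, 2, 3, 4, 5, 6, 7, 8, 9, 10, 11, 13, 14}
Step 19: union(13, 6) -> already same set; set of 13 now {0, 2, 3, 4, 5, 6, 7, 8, 9, 10, 11, 13, 14}
Step 20: union(12, 2) -> merged; set of 12 now {0, 2, 3, 4, 5, 6, 7, 8, 9, 10, 11, 12, 13, 14}
Component of 13: {0, 2, 3, 4, 5, 6, 7, 8, 9, 10, 11, 12, 13, 14}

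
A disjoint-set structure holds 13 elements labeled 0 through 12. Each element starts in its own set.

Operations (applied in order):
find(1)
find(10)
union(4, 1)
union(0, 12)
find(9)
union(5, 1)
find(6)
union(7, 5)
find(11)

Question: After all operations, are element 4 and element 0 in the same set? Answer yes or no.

Step 1: find(1) -> no change; set of 1 is {1}
Step 2: find(10) -> no change; set of 10 is {10}
Step 3: union(4, 1) -> merged; set of 4 now {1, 4}
Step 4: union(0, 12) -> merged; set of 0 now {0, 12}
Step 5: find(9) -> no change; set of 9 is {9}
Step 6: union(5, 1) -> merged; set of 5 now {1, 4, 5}
Step 7: find(6) -> no change; set of 6 is {6}
Step 8: union(7, 5) -> merged; set of 7 now {1, 4, 5, 7}
Step 9: find(11) -> no change; set of 11 is {11}
Set of 4: {1, 4, 5, 7}; 0 is not a member.

Answer: no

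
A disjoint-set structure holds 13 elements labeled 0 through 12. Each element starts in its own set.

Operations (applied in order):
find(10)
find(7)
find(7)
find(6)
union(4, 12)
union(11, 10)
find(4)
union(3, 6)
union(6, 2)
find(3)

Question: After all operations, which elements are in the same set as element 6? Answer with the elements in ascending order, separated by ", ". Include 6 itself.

Answer: 2, 3, 6

Derivation:
Step 1: find(10) -> no change; set of 10 is {10}
Step 2: find(7) -> no change; set of 7 is {7}
Step 3: find(7) -> no change; set of 7 is {7}
Step 4: find(6) -> no change; set of 6 is {6}
Step 5: union(4, 12) -> merged; set of 4 now {4, 12}
Step 6: union(11, 10) -> merged; set of 11 now {10, 11}
Step 7: find(4) -> no change; set of 4 is {4, 12}
Step 8: union(3, 6) -> merged; set of 3 now {3, 6}
Step 9: union(6, 2) -> merged; set of 6 now {2, 3, 6}
Step 10: find(3) -> no change; set of 3 is {2, 3, 6}
Component of 6: {2, 3, 6}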